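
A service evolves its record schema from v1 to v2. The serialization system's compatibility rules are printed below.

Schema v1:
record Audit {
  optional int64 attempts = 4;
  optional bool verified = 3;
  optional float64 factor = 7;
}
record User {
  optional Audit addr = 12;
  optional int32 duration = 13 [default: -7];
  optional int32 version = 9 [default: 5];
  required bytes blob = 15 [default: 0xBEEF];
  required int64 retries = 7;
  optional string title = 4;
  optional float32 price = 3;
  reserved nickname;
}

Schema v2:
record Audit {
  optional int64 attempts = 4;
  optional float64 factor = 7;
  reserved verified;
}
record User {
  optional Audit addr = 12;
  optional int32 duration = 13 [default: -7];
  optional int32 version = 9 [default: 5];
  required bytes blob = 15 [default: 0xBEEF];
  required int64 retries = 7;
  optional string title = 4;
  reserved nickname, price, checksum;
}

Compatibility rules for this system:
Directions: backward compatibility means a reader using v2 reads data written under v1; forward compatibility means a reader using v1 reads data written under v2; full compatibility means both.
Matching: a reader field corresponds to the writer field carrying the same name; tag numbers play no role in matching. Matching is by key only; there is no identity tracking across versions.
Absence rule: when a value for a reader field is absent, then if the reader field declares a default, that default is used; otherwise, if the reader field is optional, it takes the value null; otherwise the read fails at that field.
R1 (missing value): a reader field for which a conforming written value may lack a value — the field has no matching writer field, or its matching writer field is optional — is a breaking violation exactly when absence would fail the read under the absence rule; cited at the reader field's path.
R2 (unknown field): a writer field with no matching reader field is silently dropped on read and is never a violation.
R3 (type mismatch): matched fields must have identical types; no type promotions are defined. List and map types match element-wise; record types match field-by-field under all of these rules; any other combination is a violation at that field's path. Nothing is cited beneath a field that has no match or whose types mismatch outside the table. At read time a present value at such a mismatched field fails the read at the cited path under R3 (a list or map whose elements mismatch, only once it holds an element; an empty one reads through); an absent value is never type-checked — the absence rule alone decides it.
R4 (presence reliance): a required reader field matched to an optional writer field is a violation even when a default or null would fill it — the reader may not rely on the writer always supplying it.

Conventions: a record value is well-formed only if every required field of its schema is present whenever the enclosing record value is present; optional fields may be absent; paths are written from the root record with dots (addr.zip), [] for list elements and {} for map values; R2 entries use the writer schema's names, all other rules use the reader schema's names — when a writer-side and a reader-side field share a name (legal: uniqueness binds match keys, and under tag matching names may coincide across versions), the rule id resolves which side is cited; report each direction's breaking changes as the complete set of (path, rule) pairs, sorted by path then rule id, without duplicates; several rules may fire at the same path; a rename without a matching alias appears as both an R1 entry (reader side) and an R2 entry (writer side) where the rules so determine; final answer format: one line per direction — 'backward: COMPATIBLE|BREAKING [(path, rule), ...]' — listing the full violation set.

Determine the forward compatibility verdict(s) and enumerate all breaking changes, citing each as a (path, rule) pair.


forward: COMPATIBLE []

arrows below run writer -> reader for User
forward pass over User, reader schema v1, writer schema v2:
  addr <- addr (Audit -> Audit, writer optional)
  duration <- duration (int32 -> int32, writer optional)
  version <- version (int32 -> int32, writer optional)
  blob <- blob (bytes -> bytes, writer required)
  retries <- retries (int64 -> int64, writer required)
  title <- title (string -> string, writer optional)
  price: no writer-side match
  addr.attempts <- addr.attempts (int64 -> int64, writer optional)
  addr.verified: no writer-side match
  addr.factor <- addr.factor (float64 -> float64, writer optional)
  nothing fires on User: forward is COMPATIBLE
diffs on User not affecting the asked answer:
  removed field price from record User (its key "price" joins the reserved list) -> fires no rule on User, leaving the asked answer as it is
  removed field verified from record Audit (its key "verified" joins the reserved list) -> fires no rule on User, leaving the asked answer as it is


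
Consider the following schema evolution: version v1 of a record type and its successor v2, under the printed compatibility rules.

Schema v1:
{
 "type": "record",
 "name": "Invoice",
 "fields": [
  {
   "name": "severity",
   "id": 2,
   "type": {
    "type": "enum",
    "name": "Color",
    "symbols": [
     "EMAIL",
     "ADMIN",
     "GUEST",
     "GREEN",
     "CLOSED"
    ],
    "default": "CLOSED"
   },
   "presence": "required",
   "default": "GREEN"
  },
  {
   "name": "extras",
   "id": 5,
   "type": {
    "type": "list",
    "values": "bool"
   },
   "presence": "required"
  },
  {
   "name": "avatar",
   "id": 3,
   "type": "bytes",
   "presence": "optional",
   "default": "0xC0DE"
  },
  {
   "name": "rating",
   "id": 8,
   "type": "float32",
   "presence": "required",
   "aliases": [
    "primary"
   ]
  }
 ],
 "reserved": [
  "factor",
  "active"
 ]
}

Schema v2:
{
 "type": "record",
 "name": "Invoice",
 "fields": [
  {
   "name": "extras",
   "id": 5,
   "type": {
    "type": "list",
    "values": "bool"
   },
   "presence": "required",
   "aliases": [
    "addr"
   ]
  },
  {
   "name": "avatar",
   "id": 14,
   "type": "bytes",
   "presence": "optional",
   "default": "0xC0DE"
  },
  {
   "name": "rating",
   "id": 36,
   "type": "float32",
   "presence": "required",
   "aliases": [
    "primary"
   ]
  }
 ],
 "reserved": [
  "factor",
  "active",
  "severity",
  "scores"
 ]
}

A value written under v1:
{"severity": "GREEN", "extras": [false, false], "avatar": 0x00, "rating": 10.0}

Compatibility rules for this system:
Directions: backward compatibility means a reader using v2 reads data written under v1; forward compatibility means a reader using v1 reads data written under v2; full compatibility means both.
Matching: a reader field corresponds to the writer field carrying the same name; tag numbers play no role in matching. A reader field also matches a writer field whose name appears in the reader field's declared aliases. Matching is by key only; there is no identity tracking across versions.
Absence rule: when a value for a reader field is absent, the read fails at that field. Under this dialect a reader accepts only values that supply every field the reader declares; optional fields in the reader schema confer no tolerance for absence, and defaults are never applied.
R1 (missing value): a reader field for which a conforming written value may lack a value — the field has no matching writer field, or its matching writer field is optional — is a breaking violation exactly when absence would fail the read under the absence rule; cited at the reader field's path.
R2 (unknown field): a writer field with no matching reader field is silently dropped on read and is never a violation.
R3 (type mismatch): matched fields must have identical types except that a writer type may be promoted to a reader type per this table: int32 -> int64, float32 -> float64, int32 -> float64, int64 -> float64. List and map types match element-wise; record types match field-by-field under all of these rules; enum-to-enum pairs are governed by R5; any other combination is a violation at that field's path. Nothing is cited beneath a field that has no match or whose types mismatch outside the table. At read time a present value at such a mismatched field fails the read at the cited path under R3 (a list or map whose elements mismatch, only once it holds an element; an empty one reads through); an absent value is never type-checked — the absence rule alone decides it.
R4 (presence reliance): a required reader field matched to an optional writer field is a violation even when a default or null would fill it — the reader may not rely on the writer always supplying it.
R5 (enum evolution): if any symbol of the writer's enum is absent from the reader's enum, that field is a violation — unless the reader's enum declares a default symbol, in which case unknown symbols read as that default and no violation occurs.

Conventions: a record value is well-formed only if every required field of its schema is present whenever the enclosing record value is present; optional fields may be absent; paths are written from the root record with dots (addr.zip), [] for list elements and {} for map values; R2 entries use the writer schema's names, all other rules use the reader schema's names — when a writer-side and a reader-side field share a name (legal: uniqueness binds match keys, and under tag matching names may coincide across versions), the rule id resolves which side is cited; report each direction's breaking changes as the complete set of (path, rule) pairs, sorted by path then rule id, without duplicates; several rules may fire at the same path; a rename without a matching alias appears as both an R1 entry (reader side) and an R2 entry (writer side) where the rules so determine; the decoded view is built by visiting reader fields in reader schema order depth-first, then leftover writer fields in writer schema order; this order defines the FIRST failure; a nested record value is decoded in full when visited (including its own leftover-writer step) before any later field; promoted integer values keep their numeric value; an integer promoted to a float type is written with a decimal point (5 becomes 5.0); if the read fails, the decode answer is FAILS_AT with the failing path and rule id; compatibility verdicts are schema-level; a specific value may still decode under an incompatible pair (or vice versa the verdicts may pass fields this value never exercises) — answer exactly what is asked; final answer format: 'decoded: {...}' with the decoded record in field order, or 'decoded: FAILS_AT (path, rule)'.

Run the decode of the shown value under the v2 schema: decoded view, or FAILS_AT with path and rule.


decoded: {"extras": [false, false], "avatar": 0x00, "rating": 10.0}

the writer's type comes first in each Invoice pair
decode (reader v2):
  extras := [false, false]
  avatar := 0x00
  rating := 10.0
  writer severity: no reader field; dropped
  => decoded: {"extras": [false, false], "avatar": 0x00, "rating": 10.0}
remaining Invoice differences; none change what is asked:
  field rating in record Invoice: tag 8 changed to 36 -> triggers nothing under the printed rules; the Invoice answer is the same either way
  field avatar in record Invoice: tag 3 changed to 14 -> triggers nothing under the printed rules; the Invoice answer is the same either way


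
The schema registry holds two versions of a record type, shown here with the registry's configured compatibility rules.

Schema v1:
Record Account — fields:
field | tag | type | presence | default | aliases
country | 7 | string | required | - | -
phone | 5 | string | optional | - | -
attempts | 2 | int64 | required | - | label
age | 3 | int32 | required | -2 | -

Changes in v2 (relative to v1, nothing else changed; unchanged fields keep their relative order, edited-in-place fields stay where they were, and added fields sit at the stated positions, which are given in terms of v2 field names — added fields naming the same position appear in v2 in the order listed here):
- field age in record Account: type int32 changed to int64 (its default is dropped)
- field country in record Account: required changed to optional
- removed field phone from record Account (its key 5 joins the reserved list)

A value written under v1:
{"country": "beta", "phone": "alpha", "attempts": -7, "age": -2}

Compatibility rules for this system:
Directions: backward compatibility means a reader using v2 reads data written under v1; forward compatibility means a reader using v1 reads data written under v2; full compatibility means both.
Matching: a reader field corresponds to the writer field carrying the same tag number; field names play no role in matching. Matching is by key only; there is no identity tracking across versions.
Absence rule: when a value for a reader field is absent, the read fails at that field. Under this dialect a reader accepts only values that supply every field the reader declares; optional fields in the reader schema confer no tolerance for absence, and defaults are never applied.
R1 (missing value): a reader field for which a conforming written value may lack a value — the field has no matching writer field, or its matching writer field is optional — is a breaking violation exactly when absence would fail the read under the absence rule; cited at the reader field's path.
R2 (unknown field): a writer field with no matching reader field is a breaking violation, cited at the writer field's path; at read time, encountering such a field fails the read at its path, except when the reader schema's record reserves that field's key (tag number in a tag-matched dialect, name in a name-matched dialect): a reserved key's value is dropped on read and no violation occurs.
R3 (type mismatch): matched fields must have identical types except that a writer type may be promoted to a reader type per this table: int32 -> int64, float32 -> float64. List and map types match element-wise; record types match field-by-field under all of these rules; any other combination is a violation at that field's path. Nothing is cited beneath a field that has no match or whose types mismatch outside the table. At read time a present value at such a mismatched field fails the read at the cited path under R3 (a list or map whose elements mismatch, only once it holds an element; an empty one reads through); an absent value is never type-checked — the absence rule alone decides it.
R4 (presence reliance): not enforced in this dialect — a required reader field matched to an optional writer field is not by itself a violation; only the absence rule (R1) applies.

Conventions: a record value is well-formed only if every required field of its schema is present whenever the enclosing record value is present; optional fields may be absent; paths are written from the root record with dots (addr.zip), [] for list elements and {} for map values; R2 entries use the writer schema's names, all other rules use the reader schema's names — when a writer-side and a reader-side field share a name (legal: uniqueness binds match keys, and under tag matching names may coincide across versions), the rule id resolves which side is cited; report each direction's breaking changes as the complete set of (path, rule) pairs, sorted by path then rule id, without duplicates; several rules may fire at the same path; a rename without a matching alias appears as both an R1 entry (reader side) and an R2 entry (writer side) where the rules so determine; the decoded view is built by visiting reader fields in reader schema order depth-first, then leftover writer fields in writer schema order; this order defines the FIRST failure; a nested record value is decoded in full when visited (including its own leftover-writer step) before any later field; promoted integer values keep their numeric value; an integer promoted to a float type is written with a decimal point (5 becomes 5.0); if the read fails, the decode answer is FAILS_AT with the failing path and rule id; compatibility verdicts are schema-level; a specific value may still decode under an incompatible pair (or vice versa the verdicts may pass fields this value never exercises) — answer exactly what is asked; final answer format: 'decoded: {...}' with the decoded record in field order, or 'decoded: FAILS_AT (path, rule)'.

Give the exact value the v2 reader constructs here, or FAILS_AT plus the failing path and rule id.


each type pair in Account: writer, then reader
decode walk for Account under reader schema v2:
  country := "beta"
  attempts := -7
  age := -2 (int32 -> int64)
  writer phone: reserved -> dropped
  => decoded: {"country": "beta", "attempts": -7, "age": -2}
the rest of the Account diff is inert for this question:
  field age in record Account: type int32 changed to int64 (its default is dropped) -> schema-level compatibility only; this Account value's decode is unchanged
  field country in record Account: required changed to optional -> schema-level compatibility only; this Account value's decode is unchanged

decoded: {"country": "beta", "attempts": -7, "age": -2}


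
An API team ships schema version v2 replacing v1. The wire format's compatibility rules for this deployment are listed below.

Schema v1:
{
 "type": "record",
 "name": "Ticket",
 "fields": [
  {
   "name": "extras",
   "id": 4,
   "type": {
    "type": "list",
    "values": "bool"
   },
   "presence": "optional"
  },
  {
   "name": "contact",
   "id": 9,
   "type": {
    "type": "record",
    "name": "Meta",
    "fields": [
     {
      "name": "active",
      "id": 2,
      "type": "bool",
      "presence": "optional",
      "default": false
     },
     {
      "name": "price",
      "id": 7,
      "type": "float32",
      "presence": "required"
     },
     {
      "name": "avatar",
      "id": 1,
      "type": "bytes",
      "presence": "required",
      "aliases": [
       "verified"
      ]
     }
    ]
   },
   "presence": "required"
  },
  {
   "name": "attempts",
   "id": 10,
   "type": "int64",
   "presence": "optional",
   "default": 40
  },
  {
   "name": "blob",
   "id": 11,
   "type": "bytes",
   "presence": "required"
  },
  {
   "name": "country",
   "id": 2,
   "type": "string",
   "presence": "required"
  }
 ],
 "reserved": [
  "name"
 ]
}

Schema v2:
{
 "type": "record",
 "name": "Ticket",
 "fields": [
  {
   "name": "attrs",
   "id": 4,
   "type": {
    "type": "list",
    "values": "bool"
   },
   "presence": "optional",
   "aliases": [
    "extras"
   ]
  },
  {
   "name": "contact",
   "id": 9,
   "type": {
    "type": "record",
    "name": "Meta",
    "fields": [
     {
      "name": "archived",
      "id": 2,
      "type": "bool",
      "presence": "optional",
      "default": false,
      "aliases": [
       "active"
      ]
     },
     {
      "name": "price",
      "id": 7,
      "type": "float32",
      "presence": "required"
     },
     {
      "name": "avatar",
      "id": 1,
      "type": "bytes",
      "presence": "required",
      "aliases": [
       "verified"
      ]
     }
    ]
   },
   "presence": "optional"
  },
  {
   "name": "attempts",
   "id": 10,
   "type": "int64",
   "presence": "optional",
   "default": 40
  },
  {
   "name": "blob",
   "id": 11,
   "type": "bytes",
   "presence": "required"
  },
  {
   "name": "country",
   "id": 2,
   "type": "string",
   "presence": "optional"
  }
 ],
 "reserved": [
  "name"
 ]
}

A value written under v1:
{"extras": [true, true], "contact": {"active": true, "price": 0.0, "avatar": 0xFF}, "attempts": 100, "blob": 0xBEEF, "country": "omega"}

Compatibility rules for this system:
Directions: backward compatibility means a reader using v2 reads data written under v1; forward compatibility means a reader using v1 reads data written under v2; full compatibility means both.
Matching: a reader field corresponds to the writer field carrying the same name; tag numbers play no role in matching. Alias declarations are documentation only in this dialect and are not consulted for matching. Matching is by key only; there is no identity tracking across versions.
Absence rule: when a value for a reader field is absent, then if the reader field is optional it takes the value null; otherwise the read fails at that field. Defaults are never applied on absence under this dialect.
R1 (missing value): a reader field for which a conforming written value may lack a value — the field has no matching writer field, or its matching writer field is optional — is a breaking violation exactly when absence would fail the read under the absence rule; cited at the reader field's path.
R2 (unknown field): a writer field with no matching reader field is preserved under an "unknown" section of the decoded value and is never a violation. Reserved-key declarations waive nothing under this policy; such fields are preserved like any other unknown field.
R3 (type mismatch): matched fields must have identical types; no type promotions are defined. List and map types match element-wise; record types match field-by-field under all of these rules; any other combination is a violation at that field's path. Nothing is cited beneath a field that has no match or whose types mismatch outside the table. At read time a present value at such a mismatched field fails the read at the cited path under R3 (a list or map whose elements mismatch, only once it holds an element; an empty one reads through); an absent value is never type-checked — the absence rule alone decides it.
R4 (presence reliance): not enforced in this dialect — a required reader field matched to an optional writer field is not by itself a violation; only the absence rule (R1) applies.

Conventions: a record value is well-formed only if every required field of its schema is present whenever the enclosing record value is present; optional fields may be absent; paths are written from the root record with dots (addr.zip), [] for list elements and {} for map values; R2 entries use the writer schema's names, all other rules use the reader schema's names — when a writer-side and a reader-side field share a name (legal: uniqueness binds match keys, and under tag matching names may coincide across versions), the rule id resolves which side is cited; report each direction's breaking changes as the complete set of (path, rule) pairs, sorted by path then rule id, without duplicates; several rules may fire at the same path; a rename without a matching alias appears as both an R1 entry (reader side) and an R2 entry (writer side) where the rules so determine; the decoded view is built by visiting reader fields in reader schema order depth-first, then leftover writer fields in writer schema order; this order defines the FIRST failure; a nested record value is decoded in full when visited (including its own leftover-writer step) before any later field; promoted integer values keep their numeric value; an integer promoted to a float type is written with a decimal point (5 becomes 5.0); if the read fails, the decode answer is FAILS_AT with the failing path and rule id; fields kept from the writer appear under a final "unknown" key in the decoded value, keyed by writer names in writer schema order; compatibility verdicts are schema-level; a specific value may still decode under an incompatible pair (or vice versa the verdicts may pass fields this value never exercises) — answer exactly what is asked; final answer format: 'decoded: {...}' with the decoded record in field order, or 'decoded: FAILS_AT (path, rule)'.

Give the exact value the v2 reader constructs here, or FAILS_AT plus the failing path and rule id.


decoded: {"attrs": null, "contact": {"archived": null, "price": 0.0, "avatar": 0xFF, "unknown": {"active": true}}, "attempts": 100, "blob": 0xBEEF, "country": "omega", "unknown": {"extras": [true, true]}}

the writer's type comes first in each Ticket pair
decoding the Ticket value with the v2 reader:
  attrs := null (not supplied -> null)
  contact.archived := null (not supplied -> null)
  contact.price := 0.0
  contact.avatar := 0xFF
  writer contact.active: kept under "unknown"
  attempts := 100
  blob := 0xBEEF
  country := "omega"
  writer extras: kept under "unknown"
  => decoded: {"attrs": null, "contact": {"archived": null, "price": 0.0, "avatar": 0xFF, "unknown": {"active": true}}, "attempts": 100, "blob": 0xBEEF, "country": "omega", "unknown": {"extras": [true, true]}}
ruling out the remaining Ticket differences:
  field contact in record Ticket: required changed to optional -> a verdict-level change on Ticket — the shown value reads the same
  field country in record Ticket: required changed to optional -> a verdict-level change on Ticket — the shown value reads the same


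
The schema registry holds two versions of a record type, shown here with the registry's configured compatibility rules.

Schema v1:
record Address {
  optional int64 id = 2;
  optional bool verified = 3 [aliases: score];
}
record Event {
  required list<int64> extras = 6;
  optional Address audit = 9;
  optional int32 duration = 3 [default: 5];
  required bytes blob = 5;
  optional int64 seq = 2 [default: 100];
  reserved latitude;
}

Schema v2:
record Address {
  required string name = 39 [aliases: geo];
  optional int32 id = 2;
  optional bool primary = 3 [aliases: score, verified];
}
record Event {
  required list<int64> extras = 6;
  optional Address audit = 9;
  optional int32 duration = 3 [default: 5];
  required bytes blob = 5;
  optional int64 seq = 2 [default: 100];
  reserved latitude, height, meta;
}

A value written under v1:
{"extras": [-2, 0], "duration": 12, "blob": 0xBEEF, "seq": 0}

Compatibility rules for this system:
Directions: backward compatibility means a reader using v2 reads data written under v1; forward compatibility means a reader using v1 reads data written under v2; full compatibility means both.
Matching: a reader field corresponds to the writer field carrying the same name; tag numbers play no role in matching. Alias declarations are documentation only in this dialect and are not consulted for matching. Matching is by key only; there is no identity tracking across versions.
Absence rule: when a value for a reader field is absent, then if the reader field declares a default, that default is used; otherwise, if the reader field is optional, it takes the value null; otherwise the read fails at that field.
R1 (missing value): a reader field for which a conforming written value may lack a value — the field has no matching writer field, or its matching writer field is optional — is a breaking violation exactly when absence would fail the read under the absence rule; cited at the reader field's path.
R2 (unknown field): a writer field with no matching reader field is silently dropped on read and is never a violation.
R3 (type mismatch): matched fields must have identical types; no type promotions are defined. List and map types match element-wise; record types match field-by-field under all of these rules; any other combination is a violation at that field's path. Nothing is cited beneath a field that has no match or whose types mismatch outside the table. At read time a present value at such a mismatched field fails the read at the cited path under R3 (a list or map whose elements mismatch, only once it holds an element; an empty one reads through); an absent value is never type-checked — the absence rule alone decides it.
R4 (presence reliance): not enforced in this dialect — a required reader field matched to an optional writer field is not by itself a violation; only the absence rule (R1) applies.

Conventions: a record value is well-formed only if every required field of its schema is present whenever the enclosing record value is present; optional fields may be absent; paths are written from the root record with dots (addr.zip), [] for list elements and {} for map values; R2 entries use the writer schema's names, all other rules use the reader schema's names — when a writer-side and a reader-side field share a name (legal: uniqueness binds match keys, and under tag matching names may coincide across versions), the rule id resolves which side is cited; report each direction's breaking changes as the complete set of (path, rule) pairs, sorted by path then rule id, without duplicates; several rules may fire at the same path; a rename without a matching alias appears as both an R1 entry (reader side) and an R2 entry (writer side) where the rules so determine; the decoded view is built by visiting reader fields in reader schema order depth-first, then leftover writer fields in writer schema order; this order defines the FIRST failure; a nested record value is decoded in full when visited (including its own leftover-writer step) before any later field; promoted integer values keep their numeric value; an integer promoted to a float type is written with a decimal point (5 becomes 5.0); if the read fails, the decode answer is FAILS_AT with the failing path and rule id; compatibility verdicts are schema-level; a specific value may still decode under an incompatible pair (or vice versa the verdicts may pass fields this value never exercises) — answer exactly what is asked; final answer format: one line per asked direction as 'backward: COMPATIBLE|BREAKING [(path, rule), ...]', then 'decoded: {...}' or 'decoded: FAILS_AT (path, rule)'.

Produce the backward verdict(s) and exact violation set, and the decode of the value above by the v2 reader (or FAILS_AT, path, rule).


each type pair in Event: writer, then reader
backward pass over Event, reader schema v2, writer schema v1:
  writer required, list<int64> -> list<int64>: reader extras maps from writer extras
  writer optional, Address -> Address: reader audit maps from writer audit
  writer optional, int32 -> int32: reader duration maps from writer duration
  writer required, bytes -> bytes: reader blob maps from writer blob
  writer optional, int64 -> int64: reader seq maps from writer seq
  audit.name has no writer counterpart
  writer optional, int64 -> int32: reader audit.id maps from writer audit.id
  audit.primary has no writer counterpart
  leftover writer field: audit.verified
  violation R3 at audit.id
  violation R1 at audit.name
  => 2 violation(s): backward is BREAKING for Event
decode (reader v2):
  extras := [-2, 0]
  audit := null (absent, optional -> null)
  duration := 12
  blob := 0xBEEF
  seq := 0
  => decoded: {"extras": [-2, 0], "audit": null, "duration": 12, "blob": 0xBEEF, "seq": 0}
the other Event changes do not affect what is asked:
  renamed field verified to primary in record Address (alias verified declared on the renamed field) -> no rule fires on it in Event's dialect; the asked verdict holds

backward: BREAKING [(audit.id, R3), (audit.name, R1)]; decoded: {"extras": [-2, 0], "audit": null, "duration": 12, "blob": 0xBEEF, "seq": 0}


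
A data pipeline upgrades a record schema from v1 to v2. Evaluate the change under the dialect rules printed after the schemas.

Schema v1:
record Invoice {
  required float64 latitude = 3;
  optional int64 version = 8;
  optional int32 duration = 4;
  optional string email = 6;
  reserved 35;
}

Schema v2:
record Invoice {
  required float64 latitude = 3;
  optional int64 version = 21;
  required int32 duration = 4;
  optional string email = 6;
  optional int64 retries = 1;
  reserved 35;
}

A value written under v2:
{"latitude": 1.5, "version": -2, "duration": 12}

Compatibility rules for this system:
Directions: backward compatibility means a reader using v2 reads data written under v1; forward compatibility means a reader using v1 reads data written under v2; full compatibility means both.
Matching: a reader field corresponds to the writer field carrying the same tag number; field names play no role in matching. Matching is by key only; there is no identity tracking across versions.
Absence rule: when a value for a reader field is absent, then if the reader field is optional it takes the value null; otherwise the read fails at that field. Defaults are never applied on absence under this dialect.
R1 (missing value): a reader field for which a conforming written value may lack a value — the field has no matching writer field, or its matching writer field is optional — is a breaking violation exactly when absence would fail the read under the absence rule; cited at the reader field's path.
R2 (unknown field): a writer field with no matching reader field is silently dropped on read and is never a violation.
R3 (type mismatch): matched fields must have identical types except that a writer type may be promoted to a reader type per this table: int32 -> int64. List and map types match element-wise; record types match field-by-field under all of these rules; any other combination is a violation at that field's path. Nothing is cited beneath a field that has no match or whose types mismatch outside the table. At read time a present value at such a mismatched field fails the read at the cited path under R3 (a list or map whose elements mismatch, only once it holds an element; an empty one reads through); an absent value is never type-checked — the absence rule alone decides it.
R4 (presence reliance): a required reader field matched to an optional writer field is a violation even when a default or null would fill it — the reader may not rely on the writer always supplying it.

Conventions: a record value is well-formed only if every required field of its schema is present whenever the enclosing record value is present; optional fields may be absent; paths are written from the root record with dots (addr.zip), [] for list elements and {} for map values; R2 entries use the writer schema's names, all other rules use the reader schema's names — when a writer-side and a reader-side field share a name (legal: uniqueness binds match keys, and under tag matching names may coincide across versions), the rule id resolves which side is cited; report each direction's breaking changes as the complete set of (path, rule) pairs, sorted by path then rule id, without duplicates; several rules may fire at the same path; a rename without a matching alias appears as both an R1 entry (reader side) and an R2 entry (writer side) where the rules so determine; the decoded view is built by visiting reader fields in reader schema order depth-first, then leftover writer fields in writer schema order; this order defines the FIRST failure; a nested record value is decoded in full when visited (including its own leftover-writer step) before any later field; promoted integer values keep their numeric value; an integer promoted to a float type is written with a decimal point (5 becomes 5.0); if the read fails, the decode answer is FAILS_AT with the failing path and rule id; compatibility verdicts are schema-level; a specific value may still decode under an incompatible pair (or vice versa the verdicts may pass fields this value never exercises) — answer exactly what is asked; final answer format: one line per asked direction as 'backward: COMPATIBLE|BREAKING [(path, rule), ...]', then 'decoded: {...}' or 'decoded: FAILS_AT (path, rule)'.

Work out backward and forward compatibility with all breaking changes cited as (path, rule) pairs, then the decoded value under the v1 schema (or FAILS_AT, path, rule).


backward: BREAKING [(duration, R1), (duration, R4)]; forward: COMPATIBLE []; decoded: {"latitude": 1.5, "version": null, "duration": 12, "email": null}

arrows below run writer -> reader for Invoice
backward pass over Invoice, reader schema v2, writer schema v1:
  latitude: paired with writer latitude (float64 -> float64; writer required)
  version: no writer-side match
  duration: paired with writer duration (int32 -> int32; writer optional)
  email: paired with writer email (string -> string; writer optional)
  retries: no writer-side match
  writer field version has no reader counterpart
  violation R1 at duration
  violation R4 at duration
  => backward verdict for Invoice: BREAKING, 2 violation(s)
forward pass over Invoice, reader schema v1, writer schema v2:
  latitude: paired with writer latitude (float64 -> float64; writer required)
  version: no writer-side match
  duration: paired with writer duration (int32 -> int32; writer required)
  email: paired with writer email (string -> string; writer optional)
  writer field version has no reader counterpart
  writer field retries has no reader counterpart
  nothing fires on Invoice: forward is COMPATIBLE
decode walk for Invoice under reader schema v1:
  latitude := 1.5
  version := null (missing; optional => null)
  duration := 12
  email := null (missing; optional => null)
  writer version: no reader field; dropped
  => decoded: {"latitude": 1.5, "version": null, "duration": 12, "email": null}


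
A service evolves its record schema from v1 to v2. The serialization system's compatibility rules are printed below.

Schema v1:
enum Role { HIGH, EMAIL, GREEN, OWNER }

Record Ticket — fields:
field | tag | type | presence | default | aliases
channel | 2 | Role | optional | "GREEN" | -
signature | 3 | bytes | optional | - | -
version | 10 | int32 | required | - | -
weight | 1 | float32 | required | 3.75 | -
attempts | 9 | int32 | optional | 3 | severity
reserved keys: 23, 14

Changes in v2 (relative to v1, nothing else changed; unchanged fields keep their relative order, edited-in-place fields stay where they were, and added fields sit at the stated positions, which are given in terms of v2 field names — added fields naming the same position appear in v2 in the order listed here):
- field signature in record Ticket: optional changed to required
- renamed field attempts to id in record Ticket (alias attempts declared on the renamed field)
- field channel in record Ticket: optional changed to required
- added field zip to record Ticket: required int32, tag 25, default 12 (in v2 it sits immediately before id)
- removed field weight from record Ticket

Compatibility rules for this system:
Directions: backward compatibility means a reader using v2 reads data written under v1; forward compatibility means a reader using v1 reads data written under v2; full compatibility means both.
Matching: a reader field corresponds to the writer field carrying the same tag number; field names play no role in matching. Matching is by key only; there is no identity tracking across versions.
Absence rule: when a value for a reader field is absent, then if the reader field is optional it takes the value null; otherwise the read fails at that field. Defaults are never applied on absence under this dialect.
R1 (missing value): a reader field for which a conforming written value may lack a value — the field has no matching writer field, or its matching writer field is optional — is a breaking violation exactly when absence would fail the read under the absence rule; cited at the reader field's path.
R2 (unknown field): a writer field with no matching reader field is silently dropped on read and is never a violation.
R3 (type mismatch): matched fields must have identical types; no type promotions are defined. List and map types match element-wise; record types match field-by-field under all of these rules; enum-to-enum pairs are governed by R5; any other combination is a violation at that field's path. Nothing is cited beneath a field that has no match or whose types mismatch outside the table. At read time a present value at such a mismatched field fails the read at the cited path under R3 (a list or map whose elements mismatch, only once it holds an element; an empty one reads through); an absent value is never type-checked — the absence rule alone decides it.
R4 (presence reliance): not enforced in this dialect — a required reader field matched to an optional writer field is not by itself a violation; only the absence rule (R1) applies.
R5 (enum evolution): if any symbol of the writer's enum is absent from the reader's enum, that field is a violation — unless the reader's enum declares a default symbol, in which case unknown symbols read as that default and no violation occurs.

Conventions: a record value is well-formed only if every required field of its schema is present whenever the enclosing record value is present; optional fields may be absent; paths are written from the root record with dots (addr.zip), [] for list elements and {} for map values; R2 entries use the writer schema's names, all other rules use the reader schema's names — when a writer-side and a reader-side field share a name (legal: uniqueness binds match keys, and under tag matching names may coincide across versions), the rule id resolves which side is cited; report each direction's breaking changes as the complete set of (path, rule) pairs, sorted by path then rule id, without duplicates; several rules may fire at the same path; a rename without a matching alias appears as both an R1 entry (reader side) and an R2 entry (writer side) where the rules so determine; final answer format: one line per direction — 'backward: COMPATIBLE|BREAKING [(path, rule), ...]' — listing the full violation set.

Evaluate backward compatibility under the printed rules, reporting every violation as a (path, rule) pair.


backward: BREAKING [(channel, R1), (signature, R1), (zip, R1)]

in Ticket below, arrows point writer -> reader
backward on Ticket — v2 reading data written by v1:
  channel <- channel (Role -> Role, writer optional)
  signature <- signature (bytes -> bytes, writer optional)
  version <- version (int32 -> int32, writer required)
  zip has no writer counterpart
  id <- attempts (int32 -> int32, writer optional)
  leftover writer field: weight
  breaking: (channel, R1)
  breaking: (signature, R1)
  breaking: (zip, R1)
  => backward: BREAKING (3)
the other Ticket changes do not affect what is asked:
  renamed field attempts to id in record Ticket (alias attempts declared on the renamed field) -> triggers nothing under Ticket's printed rules — same verdict
  removed field weight from record Ticket -> affects forward compatibility only, which is not asked
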